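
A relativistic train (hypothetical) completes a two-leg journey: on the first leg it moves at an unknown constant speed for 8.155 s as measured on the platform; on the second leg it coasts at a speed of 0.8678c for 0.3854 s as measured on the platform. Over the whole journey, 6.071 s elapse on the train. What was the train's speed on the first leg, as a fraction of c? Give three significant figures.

β = 0.693

Leg 1: speed unknown; τ_1 = 8.155/γ_1.
Leg 2: γ = 1/√(1 − 0.8678²) = 1/√0.2469 = 2.012; τ_2 = 0.3854/2.012 = 0.1915 s.
Total proper time: τ_1 + 0.1915 = 6.071, so τ_1 = 6.071 − 0.1915 = 5.879 s.
γ_1 = 8.155/5.879 = 1.387; β = √(1 − 1/γ²) = √0.4802.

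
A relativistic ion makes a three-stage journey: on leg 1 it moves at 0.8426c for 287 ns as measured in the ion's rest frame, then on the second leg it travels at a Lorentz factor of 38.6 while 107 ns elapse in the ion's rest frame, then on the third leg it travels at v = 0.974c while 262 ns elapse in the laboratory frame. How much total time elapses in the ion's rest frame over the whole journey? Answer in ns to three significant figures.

Leg 1: 287 ns is already measured in the ion's rest frame.
Leg 2: 107 ns is already measured in the ion's rest frame.
Leg 3: γ = 1/√(1 − 0.974²) = 1/√0.05132 = 4.414; τ_3 = 262/4.414 = 59.36 ns.
Total: 287.0 + 107.0 + 59.36 ns.

τ = 453 ns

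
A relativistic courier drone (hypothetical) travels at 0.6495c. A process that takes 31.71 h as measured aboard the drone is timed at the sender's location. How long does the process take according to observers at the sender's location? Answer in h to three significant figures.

γ = 1/√(1 − 0.6495²) = 1/√0.5781 = 1.315
The interval measured aboard the drone is the proper time (both events occur at the same place in that frame); the lab-frame interval is Δt = γτ = 1.315 × 31.71 h.

Δt = 41.7 h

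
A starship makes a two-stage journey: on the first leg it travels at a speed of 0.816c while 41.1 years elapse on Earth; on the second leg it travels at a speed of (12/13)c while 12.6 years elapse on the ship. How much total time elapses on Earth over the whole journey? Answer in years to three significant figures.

Leg 1: 41.1 years is already measured on Earth.
Leg 2: γ = 1/√(1 − (12/13)²) = 13/5 = 2.600; Δt_2 = 2.600 × 12.6 = 32.76 years.
Total: 41.10 + 32.76 years.

Δt = 73.9 years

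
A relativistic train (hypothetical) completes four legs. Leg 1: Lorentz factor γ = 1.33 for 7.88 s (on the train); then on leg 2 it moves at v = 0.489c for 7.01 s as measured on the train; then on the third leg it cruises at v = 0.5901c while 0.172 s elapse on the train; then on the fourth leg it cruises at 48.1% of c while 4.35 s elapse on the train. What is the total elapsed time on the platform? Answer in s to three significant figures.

Leg 1: γ = 1.33; Δt_1 = 1.330 × 7.88 = 10.48 s.
Leg 2: γ = 1/√(1 − 0.489²) = 1/√0.7609 = 1.146; Δt_2 = 1.146 × 7.01 = 8.036 s.
Leg 3: γ = 1/√(1 − 0.5901²) = 1/√0.6518 = 1.239; Δt_3 = 1.239 × 0.172 = 0.2130 s.
Leg 4: β = 0.481; γ = 1/√(1 − 0.481²) = 1/√0.7686 = 1.141; Δt_4 = 1.141 × 4.35 = 4.962 s.
Total: 10.48 + 8.036 + 0.2130 + 4.962 s.

Δt = 23.7 s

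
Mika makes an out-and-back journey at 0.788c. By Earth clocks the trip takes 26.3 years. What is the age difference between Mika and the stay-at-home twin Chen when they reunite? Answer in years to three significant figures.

γ = 1/√(1 − 0.788²) = 1/√0.3791 = 1.624
Mika's elapsed proper time: τ = 26.3/1.624 = 16.19 years.
Age gap = Δt − τ = 26.3 − 16.19 years.

Δt − τ = 10.1 years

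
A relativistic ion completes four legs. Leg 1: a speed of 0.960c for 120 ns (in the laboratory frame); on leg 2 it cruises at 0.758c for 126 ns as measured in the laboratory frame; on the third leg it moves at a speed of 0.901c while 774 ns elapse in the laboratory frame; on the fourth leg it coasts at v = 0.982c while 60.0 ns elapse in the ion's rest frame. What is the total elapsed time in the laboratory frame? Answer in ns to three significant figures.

Leg 1: 120 ns is already measured in the laboratory frame.
Leg 2: 126 ns is already measured in the laboratory frame.
Leg 3: 774 ns is already measured in the laboratory frame.
Leg 4: γ = 1/√(1 − 0.982²) = 1/√0.03568 = 5.294; Δt_4 = 5.294 × 60.0 = 317.7 ns.
Total: 120.0 + 126.0 + 774.0 + 317.7 ns.

Δt = 1340 ns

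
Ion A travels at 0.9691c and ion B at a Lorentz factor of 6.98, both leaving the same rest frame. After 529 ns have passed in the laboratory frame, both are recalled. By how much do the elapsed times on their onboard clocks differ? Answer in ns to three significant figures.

A: γ = 1/√(1 − 0.9691²) = 1/√0.06085 = 4.054; τ_A = 529/4.054 = 130.5 ns.
B: γ = 6.98; τ_B = 529/6.980 = 75.79 ns.

|τ_A − τ_B| = 54.7 ns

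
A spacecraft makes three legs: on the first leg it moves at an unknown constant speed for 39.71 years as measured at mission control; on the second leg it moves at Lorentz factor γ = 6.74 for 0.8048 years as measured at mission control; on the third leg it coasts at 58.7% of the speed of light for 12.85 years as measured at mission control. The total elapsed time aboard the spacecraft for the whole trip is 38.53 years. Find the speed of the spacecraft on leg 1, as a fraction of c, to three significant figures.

Leg 1: speed unknown; τ_1 = 39.71/γ_1.
Leg 2: γ = 6.74; τ_2 = 0.8048/6.740 = 0.1194 years.
Leg 3: β = 0.587; γ = 1/√(1 − 0.587²) = 1/√0.6554 = 1.235; τ_3 = 12.85/1.235 = 10.40 years.
Total proper time: τ_1 + 0.1194 + 10.40 = 38.53, so τ_1 = 38.53 − 10.52 = 28.01 years.
γ_1 = 39.71/28.01 = 1.418; β = √(1 − 1/γ²) = √0.5026.

β = 0.709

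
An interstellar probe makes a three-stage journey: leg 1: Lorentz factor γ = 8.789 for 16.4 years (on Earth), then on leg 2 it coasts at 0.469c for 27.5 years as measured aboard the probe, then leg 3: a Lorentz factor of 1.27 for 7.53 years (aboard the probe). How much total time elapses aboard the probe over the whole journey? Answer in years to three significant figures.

Leg 1: γ = 8.789; τ_1 = 16.4/8.789 = 1.866 years.
Leg 2: 27.5 years is already measured aboard the probe.
Leg 3: 7.53 years is already measured aboard the probe.
Total: 1.866 + 27.50 + 7.530 years.

τ = 36.9 years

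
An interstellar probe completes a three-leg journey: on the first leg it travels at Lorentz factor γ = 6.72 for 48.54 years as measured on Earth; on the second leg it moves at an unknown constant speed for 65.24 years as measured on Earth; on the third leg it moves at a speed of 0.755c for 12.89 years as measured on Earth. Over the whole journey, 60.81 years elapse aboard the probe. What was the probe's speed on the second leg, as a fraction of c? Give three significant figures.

Leg 1: γ = 6.72; τ_1 = 48.54/6.720 = 7.223 years.
Leg 2: speed unknown; τ_2 = 65.24/γ_2.
Leg 3: γ = 1/√(1 − 0.755²) = 1/√0.4300 = 1.525; τ_3 = 12.89/1.525 = 8.452 years.
Total proper time: 7.223 + τ_2 + 8.452 = 60.81, so τ_2 = 60.81 − 15.68 = 45.13 years.
γ_2 = 65.24/45.13 = 1.445; β = √(1 − 1/γ²) = √0.5214.

β = 0.722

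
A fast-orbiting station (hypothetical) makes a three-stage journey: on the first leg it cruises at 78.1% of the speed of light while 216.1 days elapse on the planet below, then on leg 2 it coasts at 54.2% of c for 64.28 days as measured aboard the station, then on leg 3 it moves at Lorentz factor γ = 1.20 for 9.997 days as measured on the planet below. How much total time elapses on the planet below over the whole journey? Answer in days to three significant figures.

Δt = 303 days

Leg 1: 216.1 days is already measured on the planet below.
Leg 2: β = 0.542; γ = 1/√(1 − 0.542²) = 1/√0.7062 = 1.190; Δt_2 = 1.190 × 64.28 = 76.49 days.
Leg 3: 9.997 days is already measured on the planet below.
Total: 216.1 + 76.49 + 9.997 days.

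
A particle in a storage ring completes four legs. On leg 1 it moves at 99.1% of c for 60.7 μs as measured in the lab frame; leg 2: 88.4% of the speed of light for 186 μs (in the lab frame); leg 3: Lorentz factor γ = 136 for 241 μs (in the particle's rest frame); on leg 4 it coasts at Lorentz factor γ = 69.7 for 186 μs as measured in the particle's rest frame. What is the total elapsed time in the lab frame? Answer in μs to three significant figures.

Δt = 4.60×10⁴ μs

Leg 1: 60.7 μs is already measured in the lab frame.
Leg 2: 186 μs is already measured in the lab frame.
Leg 3: γ = 136; Δt_3 = 136.0 × 241 = 3.278×10⁴ μs.
Leg 4: γ = 69.7; Δt_4 = 69.70 × 186 = 1.296×10⁴ μs.
Total: 60.70 + 186.0 + 3.278×10⁴ + 1.296×10⁴ μs.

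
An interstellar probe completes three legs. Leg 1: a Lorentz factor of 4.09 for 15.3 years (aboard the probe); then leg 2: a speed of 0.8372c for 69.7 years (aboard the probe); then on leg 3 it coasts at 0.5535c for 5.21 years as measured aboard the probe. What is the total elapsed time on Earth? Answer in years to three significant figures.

Leg 1: γ = 4.09; Δt_1 = 4.090 × 15.3 = 62.58 years.
Leg 2: γ = 1/√(1 − 0.8372²) = 1/√0.2991 = 1.828; Δt_2 = 1.828 × 69.7 = 127.4 years.
Leg 3: γ = 1/√(1 − 0.5535²) = 1/√0.6936 = 1.201; Δt_3 = 1.201 × 5.21 = 6.256 years.
Total: 62.58 + 127.4 + 6.256 years.

Δt = 196 years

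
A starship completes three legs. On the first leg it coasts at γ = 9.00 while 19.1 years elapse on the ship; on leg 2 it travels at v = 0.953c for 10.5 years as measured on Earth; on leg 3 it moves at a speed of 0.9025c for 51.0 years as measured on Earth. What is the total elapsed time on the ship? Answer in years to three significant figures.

Leg 1: 19.1 years is already measured on the ship.
Leg 2: γ = 1/√(1 − 0.953²) = 1/√0.09179 = 3.301; τ_2 = 10.5/3.301 = 3.181 years.
Leg 3: γ = 1/√(1 − 0.9025²) = 1/√0.1855 = 2.322; τ_3 = 51.0/2.322 = 21.97 years.
Total: 19.10 + 3.181 + 21.97 years.

τ = 44.2 years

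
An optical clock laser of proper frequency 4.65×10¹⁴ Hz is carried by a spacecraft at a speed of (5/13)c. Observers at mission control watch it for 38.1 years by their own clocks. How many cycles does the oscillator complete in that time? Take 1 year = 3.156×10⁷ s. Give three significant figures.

γ = 1/√(1 − (5/13)²) = 13/12 ≈ 1.083
During 38.1 years of lab time, the oscillator's proper time advances by τ = Δt/γ = 38.1/1.083 = 35.17 years = 1.110×10⁹ s.
N = f × τ = 4.65×10¹⁴ × 1.110×10⁹ = 5.161×10²³.

N = 5.16×10²³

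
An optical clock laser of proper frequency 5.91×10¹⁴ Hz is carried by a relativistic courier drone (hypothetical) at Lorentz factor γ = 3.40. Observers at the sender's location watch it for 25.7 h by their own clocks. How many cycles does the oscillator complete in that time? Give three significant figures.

γ = 3.40
During 25.7 h of lab time, the oscillator's proper time advances by τ = Δt/γ = 25.7/3.400 = 7.559 h = 2.721×10⁴ s.
N = f × τ = 5.91×10¹⁴ × 2.721×10⁴ = 1.608×10¹⁹.

N = 1.61×10¹⁹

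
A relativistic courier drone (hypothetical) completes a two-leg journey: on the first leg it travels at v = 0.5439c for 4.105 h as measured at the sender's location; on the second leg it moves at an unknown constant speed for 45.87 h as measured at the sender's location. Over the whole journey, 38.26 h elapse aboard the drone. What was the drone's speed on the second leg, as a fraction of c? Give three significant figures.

Leg 1: γ = 1/√(1 − 0.5439²) = 1/√0.7042 = 1.192; τ_1 = 4.105/1.192 = 3.445 h.
Leg 2: speed unknown; τ_2 = 45.87/γ_2.
Total proper time: 3.445 + τ_2 = 38.26, so τ_2 = 38.26 − 3.445 = 34.82 h.
γ_2 = 45.87/34.82 = 1.318; β = √(1 − 1/γ²) = √0.4239.

β = 0.651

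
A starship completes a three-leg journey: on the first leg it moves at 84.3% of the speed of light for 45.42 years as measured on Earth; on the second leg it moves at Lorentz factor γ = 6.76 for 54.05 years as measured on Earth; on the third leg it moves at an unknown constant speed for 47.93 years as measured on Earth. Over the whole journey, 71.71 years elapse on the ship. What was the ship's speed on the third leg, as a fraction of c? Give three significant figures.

Leg 1: β = 0.843; γ = 1/√(1 − 0.843²) = 1/√0.2894 = 1.859; τ_1 = 45.42/1.859 = 24.43 years.
Leg 2: γ = 6.76; τ_2 = 54.05/6.760 = 7.996 years.
Leg 3: speed unknown; τ_3 = 47.93/γ_3.
Total proper time: 24.43 + 7.996 + τ_3 = 71.71, so τ_3 = 71.71 − 32.43 = 39.28 years.
γ_3 = 47.93/39.28 = 1.220; β = √(1 − 1/γ²) = √0.3283.

β = 0.573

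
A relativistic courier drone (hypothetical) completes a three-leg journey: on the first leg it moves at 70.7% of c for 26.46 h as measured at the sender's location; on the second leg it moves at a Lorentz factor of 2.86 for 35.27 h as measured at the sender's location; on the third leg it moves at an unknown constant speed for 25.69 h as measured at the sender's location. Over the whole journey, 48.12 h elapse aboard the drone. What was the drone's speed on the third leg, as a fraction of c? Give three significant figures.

β = 0.747

Leg 1: β = 0.707; γ = 1/√(1 − 0.707²) = 1/√0.5002 = 1.414; τ_1 = 26.46/1.414 = 18.71 h.
Leg 2: γ = 2.86; τ_2 = 35.27/2.860 = 12.33 h.
Leg 3: speed unknown; τ_3 = 25.69/γ_3.
Total proper time: 18.71 + 12.33 + τ_3 = 48.12, so τ_3 = 48.12 − 31.05 = 17.07 h.
γ_3 = 25.69/17.07 = 1.505; β = √(1 − 1/γ²) = √0.5582.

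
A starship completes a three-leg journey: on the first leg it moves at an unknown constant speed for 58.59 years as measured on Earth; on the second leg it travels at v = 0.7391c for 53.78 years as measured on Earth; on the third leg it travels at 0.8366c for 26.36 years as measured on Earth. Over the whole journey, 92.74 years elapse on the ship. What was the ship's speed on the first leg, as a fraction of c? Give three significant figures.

β = 0.696

Leg 1: speed unknown; τ_1 = 58.59/γ_1.
Leg 2: γ = 1/√(1 − 0.7391²) = 1/√0.4537 = 1.485; τ_2 = 53.78/1.485 = 36.23 years.
Leg 3: γ = 1/√(1 − 0.8366²) = 1/√0.3001 = 1.825; τ_3 = 26.36/1.825 = 14.44 years.
Total proper time: τ_1 + 36.23 + 14.44 = 92.74, so τ_1 = 92.74 − 50.67 = 42.07 years.
γ_1 = 58.59/42.07 = 1.393; β = √(1 − 1/γ²) = √0.4843.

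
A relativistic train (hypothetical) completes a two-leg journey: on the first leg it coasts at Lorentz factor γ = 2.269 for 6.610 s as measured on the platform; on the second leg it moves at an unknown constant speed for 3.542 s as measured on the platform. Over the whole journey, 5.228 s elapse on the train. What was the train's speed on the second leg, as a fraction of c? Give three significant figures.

β = 0.757

Leg 1: γ = 2.269; τ_1 = 6.610/2.269 = 2.913 s.
Leg 2: speed unknown; τ_2 = 3.542/γ_2.
Total proper time: 2.913 + τ_2 = 5.228, so τ_2 = 5.228 − 2.913 = 2.315 s.
γ_2 = 3.542/2.315 = 1.530; β = √(1 − 1/γ²) = √0.5729.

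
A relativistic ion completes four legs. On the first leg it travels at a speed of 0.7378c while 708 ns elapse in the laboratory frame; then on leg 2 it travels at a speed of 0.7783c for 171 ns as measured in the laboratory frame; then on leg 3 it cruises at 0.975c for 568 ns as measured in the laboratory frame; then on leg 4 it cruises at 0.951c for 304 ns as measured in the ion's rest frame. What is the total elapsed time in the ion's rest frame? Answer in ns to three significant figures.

Leg 1: γ = 1/√(1 − 0.7378²) = 1/√0.4557 = 1.481; τ_1 = 708/1.481 = 477.9 ns.
Leg 2: γ = 1/√(1 − 0.7783²) = 1/√0.3942 = 1.593; τ_2 = 171/1.593 = 107.4 ns.
Leg 3: γ = 1/√(1 − 0.975²) = 1/√0.04938 = 4.500; τ_3 = 568/4.500 = 126.2 ns.
Leg 4: 304 ns is already measured in the ion's rest frame.
Total: 477.9 + 107.4 + 126.2 + 304.0 ns.

τ = 1020 ns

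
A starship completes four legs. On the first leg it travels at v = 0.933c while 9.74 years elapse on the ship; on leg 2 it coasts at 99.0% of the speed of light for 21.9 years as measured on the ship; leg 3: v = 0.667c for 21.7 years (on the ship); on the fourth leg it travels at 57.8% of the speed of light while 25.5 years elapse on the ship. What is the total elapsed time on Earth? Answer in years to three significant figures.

Leg 1: γ = 1/√(1 − 0.933²) = 1/√0.1295 = 2.779; Δt_1 = 2.779 × 9.74 = 27.06 years.
Leg 2: β = 0.990; γ = 1/√(1 − 0.990²) = 1/√0.01990 = 7.089; Δt_2 = 7.089 × 21.9 = 155.2 years.
Leg 3: γ = 1/√(1 − 0.667²) = 1/√0.5551 = 1.342; Δt_3 = 1.342 × 21.7 = 29.13 years.
Leg 4: β = 0.578; γ = 1/√(1 − 0.578²) = 1/√0.6659 = 1.225; Δt_4 = 1.225 × 25.5 = 31.25 years.
Total: 27.06 + 155.2 + 29.13 + 31.25 years.

Δt = 243 years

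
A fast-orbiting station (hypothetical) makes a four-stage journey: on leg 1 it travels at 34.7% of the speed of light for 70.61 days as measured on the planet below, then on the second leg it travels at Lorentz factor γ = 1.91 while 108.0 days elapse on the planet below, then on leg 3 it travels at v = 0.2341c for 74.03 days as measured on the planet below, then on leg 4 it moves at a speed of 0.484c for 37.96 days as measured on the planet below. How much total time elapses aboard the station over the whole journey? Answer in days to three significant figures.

Leg 1: β = 0.347; γ = 1/√(1 − 0.347²) = 1/√0.8796 = 1.066; τ_1 = 70.61/1.066 = 66.22 days.
Leg 2: γ = 1.91; τ_2 = 108.0/1.910 = 56.54 days.
Leg 3: γ = 1/√(1 − 0.2341²) = 1/√0.9452 = 1.029; τ_3 = 74.03/1.029 = 71.97 days.
Leg 4: γ = 1/√(1 − 0.484²) = 1/√0.7657 = 1.143; τ_4 = 37.96/1.143 = 33.22 days.
Total: 66.22 + 56.54 + 71.97 + 33.22 days.

τ = 228 days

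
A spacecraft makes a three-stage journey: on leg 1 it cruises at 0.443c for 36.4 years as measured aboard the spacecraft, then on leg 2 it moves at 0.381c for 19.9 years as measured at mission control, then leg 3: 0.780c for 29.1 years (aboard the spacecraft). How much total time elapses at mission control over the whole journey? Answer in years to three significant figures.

Δt = 107 years

Leg 1: γ = 1/√(1 − 0.443²) = 1/√0.8038 = 1.115; Δt_1 = 1.115 × 36.4 = 40.60 years.
Leg 2: 19.9 years is already measured at mission control.
Leg 3: γ = 1/√(1 − 0.780²) = 1/√0.3916 = 1.598; Δt_3 = 1.598 × 29.1 = 46.50 years.
Total: 40.60 + 19.90 + 46.50 years.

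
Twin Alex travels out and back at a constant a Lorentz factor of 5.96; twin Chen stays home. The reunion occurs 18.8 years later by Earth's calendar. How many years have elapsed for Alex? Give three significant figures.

γ = 5.96
Alex's clock measures proper time along the trip: τ = Δt/γ = 18.8/5.960 years.

τ = 3.15 years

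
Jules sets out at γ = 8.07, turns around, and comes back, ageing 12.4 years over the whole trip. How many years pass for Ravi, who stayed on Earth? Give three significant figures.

γ = 8.07
Earth-frame duration is the dilated interval: Δt = γτ = 8.070 × 12.4 years.

Δt = 100 years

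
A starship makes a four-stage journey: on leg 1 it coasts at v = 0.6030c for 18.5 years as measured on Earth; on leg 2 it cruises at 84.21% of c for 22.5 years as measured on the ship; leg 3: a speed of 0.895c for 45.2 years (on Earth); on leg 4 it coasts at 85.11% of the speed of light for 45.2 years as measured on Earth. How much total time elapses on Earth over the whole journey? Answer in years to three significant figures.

Δt = 151 years

Leg 1: 18.5 years is already measured on Earth.
Leg 2: β = 0.8421; γ = 1/√(1 − 0.8421²) = 1/√0.2909 = 1.854; Δt_2 = 1.854 × 22.5 = 41.72 years.
Leg 3: 45.2 years is already measured on Earth.
Leg 4: 45.2 years is already measured on Earth.
Total: 18.50 + 41.72 + 45.20 + 45.20 years.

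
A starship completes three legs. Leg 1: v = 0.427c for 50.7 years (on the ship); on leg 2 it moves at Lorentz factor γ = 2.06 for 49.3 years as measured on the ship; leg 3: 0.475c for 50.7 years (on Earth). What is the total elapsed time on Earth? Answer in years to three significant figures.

Leg 1: γ = 1/√(1 − 0.427²) = 1/√0.8177 = 1.106; Δt_1 = 1.106 × 50.7 = 56.07 years.
Leg 2: γ = 2.06; Δt_2 = 2.060 × 49.3 = 101.6 years.
Leg 3: 50.7 years is already measured on Earth.
Total: 56.07 + 101.6 + 50.70 years.

Δt = 208 years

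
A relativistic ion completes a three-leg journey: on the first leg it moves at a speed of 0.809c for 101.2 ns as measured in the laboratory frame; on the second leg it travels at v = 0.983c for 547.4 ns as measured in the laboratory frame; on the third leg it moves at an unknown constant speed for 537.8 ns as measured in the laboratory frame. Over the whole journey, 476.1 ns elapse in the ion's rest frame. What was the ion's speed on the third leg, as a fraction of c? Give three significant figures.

β = 0.809

Leg 1: γ = 1/√(1 − 0.809²) = 1/√0.3455 = 1.701; τ_1 = 101.2/1.701 = 59.49 ns.
Leg 2: γ = 1/√(1 − 0.983²) = 1/√0.03371 = 5.446; τ_2 = 547.4/5.446 = 100.5 ns.
Leg 3: speed unknown; τ_3 = 537.8/γ_3.
Total proper time: 59.49 + 100.5 + τ_3 = 476.1, so τ_3 = 476.1 − 160.0 = 316.1 ns.
γ_3 = 537.8/316.1 = 1.701; β = √(1 − 1/γ²) = √0.6545.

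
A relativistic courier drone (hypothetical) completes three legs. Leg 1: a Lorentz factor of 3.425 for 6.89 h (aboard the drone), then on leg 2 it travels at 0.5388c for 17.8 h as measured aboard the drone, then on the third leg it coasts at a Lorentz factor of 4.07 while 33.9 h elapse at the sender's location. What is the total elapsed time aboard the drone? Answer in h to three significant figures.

τ = 33.0 h

Leg 1: 6.89 h is already measured aboard the drone.
Leg 2: 17.8 h is already measured aboard the drone.
Leg 3: γ = 4.07; τ_3 = 33.9/4.070 = 8.329 h.
Total: 6.890 + 17.80 + 8.329 h.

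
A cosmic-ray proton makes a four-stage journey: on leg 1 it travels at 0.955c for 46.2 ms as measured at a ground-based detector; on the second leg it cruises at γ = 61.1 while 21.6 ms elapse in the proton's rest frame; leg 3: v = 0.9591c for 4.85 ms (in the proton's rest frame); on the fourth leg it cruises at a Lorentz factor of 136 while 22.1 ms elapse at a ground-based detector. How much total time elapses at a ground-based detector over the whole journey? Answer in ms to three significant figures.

Δt = 1410 ms

Leg 1: 46.2 ms is already measured at a ground-based detector.
Leg 2: γ = 61.1; Δt_2 = 61.10 × 21.6 = 1320 ms.
Leg 3: γ = 1/√(1 − 0.9591²) = 1/√0.08013 = 3.533; Δt_3 = 3.533 × 4.85 = 17.13 ms.
Leg 4: 22.1 ms is already measured at a ground-based detector.
Total: 46.20 + 1320 + 17.13 + 22.10 ms.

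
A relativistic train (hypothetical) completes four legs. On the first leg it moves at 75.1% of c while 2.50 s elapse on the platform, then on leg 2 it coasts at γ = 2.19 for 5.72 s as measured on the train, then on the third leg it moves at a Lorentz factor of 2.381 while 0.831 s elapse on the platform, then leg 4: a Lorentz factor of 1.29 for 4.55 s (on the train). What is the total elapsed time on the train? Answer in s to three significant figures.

τ = 12.3 s

Leg 1: β = 0.751; γ = 1/√(1 − 0.751²) = 1/√0.4360 = 1.514; τ_1 = 2.50/1.514 = 1.651 s.
Leg 2: 5.72 s is already measured on the train.
Leg 3: γ = 2.381; τ_3 = 0.831/2.381 = 0.3490 s.
Leg 4: 4.55 s is already measured on the train.
Total: 1.651 + 5.720 + 0.3490 + 4.550 s.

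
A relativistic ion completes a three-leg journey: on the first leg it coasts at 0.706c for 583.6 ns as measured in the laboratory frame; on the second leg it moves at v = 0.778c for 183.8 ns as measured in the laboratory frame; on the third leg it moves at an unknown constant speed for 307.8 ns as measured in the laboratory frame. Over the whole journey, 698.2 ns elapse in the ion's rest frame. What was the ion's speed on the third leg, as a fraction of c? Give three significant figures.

Leg 1: γ = 1/√(1 − 0.706²) = 1/√0.5016 = 1.412; τ_1 = 583.6/1.412 = 413.3 ns.
Leg 2: γ = 1/√(1 − 0.778²) = 1/√0.3947 = 1.592; τ_2 = 183.8/1.592 = 115.5 ns.
Leg 3: speed unknown; τ_3 = 307.8/γ_3.
Total proper time: 413.3 + 115.5 + τ_3 = 698.2, so τ_3 = 698.2 − 528.8 = 169.4 ns.
γ_3 = 307.8/169.4 = 1.817; β = √(1 − 1/γ²) = √0.6971.

β = 0.835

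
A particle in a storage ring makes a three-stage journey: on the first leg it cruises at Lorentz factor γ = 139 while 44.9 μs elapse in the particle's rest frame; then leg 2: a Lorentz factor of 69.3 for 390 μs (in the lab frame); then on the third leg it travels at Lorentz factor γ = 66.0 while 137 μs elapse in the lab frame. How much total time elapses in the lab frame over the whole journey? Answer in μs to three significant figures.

Δt = 6770 μs

Leg 1: γ = 139; Δt_1 = 139.0 × 44.9 = 6241 μs.
Leg 2: 390 μs is already measured in the lab frame.
Leg 3: 137 μs is already measured in the lab frame.
Total: 6241 + 390.0 + 137.0 μs.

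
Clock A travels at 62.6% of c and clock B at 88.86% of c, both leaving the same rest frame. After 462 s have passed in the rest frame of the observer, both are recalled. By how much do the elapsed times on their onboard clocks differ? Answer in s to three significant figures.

A: β = 0.626; γ = 1/√(1 − 0.626²) = 1/√0.6081 = 1.282; τ_A = 462/1.282 = 360.3 s.
B: β = 0.8886; γ = 1/√(1 − 0.8886²) = 1/√0.2104 = 2.180; τ_B = 462/2.180 = 211.9 s.

|τ_A − τ_B| = 148 s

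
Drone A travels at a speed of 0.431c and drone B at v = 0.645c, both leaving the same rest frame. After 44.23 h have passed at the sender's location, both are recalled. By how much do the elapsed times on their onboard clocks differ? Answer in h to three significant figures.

|τ_A − τ_B| = 6.11 h

A: γ = 1/√(1 − 0.431²) = 1/√0.8142 = 1.108; τ_A = 44.23/1.108 = 39.91 h.
B: γ = 1/√(1 − 0.645²) = 1/√0.5840 = 1.309; τ_B = 44.23/1.309 = 33.80 h.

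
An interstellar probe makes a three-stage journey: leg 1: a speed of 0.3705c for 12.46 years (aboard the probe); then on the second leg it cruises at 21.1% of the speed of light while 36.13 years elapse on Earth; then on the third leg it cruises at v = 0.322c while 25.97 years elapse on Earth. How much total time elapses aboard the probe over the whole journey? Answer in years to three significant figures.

Leg 1: 12.46 years is already measured aboard the probe.
Leg 2: β = 0.211; γ = 1/√(1 − 0.211²) = 1/√0.9555 = 1.023; τ_2 = 36.13/1.023 = 35.32 years.
Leg 3: γ = 1/√(1 − 0.322²) = 1/√0.8963 = 1.056; τ_3 = 25.97/1.056 = 24.59 years.
Total: 12.46 + 35.32 + 24.59 years.

τ = 72.4 years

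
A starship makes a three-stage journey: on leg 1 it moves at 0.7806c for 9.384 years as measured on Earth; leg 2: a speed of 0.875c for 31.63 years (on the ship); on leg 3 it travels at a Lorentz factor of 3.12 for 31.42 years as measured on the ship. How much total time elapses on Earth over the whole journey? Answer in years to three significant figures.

Δt = 173 years

Leg 1: 9.384 years is already measured on Earth.
Leg 2: γ = 1/√(1 − 0.875²) = 1/√0.2344 = 2.066; Δt_2 = 2.066 × 31.63 = 65.33 years.
Leg 3: γ = 3.12; Δt_3 = 3.120 × 31.42 = 98.03 years.
Total: 9.384 + 65.33 + 98.03 years.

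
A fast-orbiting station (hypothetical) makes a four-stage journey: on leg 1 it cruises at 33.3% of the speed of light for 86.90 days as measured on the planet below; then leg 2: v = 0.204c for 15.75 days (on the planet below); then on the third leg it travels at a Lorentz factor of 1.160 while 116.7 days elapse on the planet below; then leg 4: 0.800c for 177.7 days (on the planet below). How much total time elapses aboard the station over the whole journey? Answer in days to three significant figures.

τ = 305 days

Leg 1: β = 0.333; γ = 1/√(1 − 0.333²) = 1/√0.8891 = 1.061; τ_1 = 86.90/1.061 = 81.94 days.
Leg 2: γ = 1/√(1 − 0.204²) = 1/√0.9584 = 1.021; τ_2 = 15.75/1.021 = 15.42 days.
Leg 3: γ = 1.160; τ_3 = 116.7/1.160 = 100.6 days.
Leg 4: γ = 1/√(1 − 0.800²) = 5/3 ≈ 1.667; τ_4 = 177.7/1.667 = 106.6 days.
Total: 81.94 + 15.42 + 100.6 + 106.6 days.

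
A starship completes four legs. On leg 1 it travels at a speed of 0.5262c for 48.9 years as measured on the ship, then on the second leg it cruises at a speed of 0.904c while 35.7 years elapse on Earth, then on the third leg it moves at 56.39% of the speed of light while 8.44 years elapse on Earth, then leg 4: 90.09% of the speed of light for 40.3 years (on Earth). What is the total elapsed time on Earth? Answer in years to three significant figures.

Leg 1: γ = 1/√(1 − 0.5262²) = 1/√0.7231 = 1.176; Δt_1 = 1.176 × 48.9 = 57.50 years.
Leg 2: 35.7 years is already measured on Earth.
Leg 3: 8.44 years is already measured on Earth.
Leg 4: 40.3 years is already measured on Earth.
Total: 57.50 + 35.70 + 8.440 + 40.30 years.

Δt = 142 years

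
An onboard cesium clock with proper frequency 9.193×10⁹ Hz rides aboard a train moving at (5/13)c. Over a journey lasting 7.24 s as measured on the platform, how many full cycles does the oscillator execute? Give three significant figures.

γ = 1/√(1 − (5/13)²) = 13/12 ≈ 1.083
The oscillator's own cycle count is N = f × τ where τ is the proper time on the train. τ = Δt/γ = 7.24/1.083 = 6.683 s = 6.683×10⁰ s.
N = 9.193×10⁹ × 6.683×10⁰ = 6.144×10¹⁰.

N = 6.14×10¹⁰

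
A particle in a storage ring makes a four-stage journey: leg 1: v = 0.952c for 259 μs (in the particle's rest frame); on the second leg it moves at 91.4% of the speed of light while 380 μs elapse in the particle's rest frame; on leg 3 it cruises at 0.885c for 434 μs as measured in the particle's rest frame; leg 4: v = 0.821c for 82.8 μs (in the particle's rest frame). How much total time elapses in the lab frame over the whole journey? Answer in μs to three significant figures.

Leg 1: γ = 1/√(1 − 0.952²) = 1/√0.09370 = 3.267; Δt_1 = 3.267 × 259 = 846.1 μs.
Leg 2: β = 0.914; γ = 1/√(1 − 0.914²) = 1/√0.1646 = 2.465; Δt_2 = 2.465 × 380 = 936.6 μs.
Leg 3: γ = 1/√(1 − 0.885²) = 1/√0.2168 = 2.148; Δt_3 = 2.148 × 434 = 932.1 μs.
Leg 4: γ = 1/√(1 − 0.821²) = 1/√0.3260 = 1.752; Δt_4 = 1.752 × 82.8 = 145.0 μs.
Total: 846.1 + 936.6 + 932.1 + 145.0 μs.

Δt = 2860 μs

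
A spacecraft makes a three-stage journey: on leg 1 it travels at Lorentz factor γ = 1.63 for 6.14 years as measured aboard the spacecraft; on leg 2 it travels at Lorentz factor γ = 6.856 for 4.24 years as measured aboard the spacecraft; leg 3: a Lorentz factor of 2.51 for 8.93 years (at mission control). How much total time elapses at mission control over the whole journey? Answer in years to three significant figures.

Δt = 48.0 years

Leg 1: γ = 1.63; Δt_1 = 1.630 × 6.14 = 10.01 years.
Leg 2: γ = 6.856; Δt_2 = 6.856 × 4.24 = 29.07 years.
Leg 3: 8.93 years is already measured at mission control.
Total: 10.01 + 29.07 + 8.930 years.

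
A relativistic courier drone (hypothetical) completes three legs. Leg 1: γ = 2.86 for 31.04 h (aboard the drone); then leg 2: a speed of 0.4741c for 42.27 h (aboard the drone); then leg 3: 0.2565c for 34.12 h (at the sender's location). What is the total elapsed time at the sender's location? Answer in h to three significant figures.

Δt = 171 h

Leg 1: γ = 2.86; Δt_1 = 2.860 × 31.04 = 88.77 h.
Leg 2: γ = 1/√(1 − 0.4741²) = 1/√0.7752 = 1.136; Δt_2 = 1.136 × 42.27 = 48.01 h.
Leg 3: 34.12 h is already measured at the sender's location.
Total: 88.77 + 48.01 + 34.12 h.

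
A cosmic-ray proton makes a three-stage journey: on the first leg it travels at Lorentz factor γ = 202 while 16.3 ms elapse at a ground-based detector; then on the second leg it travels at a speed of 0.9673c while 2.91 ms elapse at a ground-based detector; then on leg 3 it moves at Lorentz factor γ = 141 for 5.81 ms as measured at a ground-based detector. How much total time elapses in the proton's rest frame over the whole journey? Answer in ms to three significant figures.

τ = 0.860 ms

Leg 1: γ = 202; τ_1 = 16.3/202.0 = 0.08069 ms.
Leg 2: γ = 1/√(1 − 0.9673²) = 1/√0.06433 = 3.943; τ_2 = 2.91/3.943 = 0.7381 ms.
Leg 3: γ = 141; τ_3 = 5.81/141.0 = 0.04121 ms.
Total: 0.08069 + 0.7381 + 0.04121 ms.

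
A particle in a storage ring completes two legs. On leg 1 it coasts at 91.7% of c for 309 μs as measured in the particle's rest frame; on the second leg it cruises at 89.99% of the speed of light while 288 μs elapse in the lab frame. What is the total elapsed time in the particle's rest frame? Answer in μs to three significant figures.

Leg 1: 309 μs is already measured in the particle's rest frame.
Leg 2: β = 0.8999; γ = 1/√(1 − 0.8999²) = 1/√0.1902 = 2.293; τ_2 = 288/2.293 = 125.6 μs.
Total: 309.0 + 125.6 μs.

τ = 435 μs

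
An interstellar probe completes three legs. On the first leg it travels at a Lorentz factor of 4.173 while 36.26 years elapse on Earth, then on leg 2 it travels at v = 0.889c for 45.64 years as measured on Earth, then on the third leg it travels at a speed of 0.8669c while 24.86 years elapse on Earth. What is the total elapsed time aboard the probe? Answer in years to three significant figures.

Leg 1: γ = 4.173; τ_1 = 36.26/4.173 = 8.689 years.
Leg 2: γ = 1/√(1 − 0.889²) = 1/√0.2097 = 2.184; τ_2 = 45.64/2.184 = 20.90 years.
Leg 3: γ = 1/√(1 − 0.8669²) = 1/√0.2485 = 2.006; τ_3 = 24.86/2.006 = 12.39 years.
Total: 8.689 + 20.90 + 12.39 years.

τ = 42.0 years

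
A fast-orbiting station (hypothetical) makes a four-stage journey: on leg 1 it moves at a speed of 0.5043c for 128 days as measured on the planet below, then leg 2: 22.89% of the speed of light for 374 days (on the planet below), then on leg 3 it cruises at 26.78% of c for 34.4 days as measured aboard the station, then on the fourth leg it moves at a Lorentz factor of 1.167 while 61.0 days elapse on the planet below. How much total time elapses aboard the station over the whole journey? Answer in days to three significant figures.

Leg 1: γ = 1/√(1 − 0.5043²) = 1/√0.7457 = 1.158; τ_1 = 128/1.158 = 110.5 days.
Leg 2: β = 0.2289; γ = 1/√(1 − 0.2289²) = 1/√0.9476 = 1.027; τ_2 = 374/1.027 = 364.1 days.
Leg 3: 34.4 days is already measured aboard the station.
Leg 4: γ = 1.167; τ_4 = 61.0/1.167 = 52.27 days.
Total: 110.5 + 364.1 + 34.40 + 52.27 days.

τ = 561 days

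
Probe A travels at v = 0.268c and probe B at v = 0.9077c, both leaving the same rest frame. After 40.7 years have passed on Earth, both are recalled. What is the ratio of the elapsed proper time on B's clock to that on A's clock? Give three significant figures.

τ_B/τ_A = 0.436

A: γ = 1/√(1 − 0.268²) = 1/√0.9282 = 1.038. B: γ = 1/√(1 − 0.9077²) = 1/√0.1761 = 2.383.
τ_A/τ_B = γ_B/γ_A = 2.383/1.038 = 2.296, so τ_B/τ_A = 0.4356.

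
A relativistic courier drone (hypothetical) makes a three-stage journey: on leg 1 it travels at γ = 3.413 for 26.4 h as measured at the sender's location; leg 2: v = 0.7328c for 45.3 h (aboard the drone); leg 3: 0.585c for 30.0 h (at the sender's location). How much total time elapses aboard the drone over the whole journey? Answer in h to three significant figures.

Leg 1: γ = 3.413; τ_1 = 26.4/3.413 = 7.735 h.
Leg 2: 45.3 h is already measured aboard the drone.
Leg 3: γ = 1/√(1 − 0.585²) = 1/√0.6578 = 1.233; τ_3 = 30.0/1.233 = 24.33 h.
Total: 7.735 + 45.30 + 24.33 h.

τ = 77.4 h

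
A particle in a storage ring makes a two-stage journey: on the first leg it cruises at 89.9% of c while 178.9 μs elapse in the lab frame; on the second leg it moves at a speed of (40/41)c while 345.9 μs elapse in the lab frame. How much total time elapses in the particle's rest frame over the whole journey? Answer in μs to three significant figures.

Leg 1: β = 0.899; γ = 1/√(1 − 0.899²) = 1/√0.1918 = 2.283; τ_1 = 178.9/2.283 = 78.35 μs.
Leg 2: γ = 1/√(1 − (40/41)²) = 41/9 ≈ 4.556; τ_2 = 345.9/4.556 = 75.93 μs.
Total: 78.35 + 75.93 μs.

τ = 154 μs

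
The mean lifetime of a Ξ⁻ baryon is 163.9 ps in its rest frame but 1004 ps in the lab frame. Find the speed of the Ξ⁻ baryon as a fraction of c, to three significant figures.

v = 0.987c

γ = Δt/τ₀ = 1004/163.9 = 6.126
β = √(1 − 1/γ²) = √(1 − 0.02665) = √0.9734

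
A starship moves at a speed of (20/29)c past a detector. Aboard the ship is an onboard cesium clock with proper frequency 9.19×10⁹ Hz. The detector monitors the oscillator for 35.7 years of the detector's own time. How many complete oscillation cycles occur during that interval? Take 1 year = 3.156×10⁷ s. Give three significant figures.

N = 7.50×10¹⁸

γ = 1/√(1 − (20/29)²) = 29/21 ≈ 1.381
During 35.7 years of lab time, the oscillator's proper time advances by τ = Δt/γ = 35.7/1.381 = 25.85 years = 8.159×10⁸ s.
N = f × τ = 9.19×10⁹ × 8.159×10⁸ = 7.498×10¹⁸.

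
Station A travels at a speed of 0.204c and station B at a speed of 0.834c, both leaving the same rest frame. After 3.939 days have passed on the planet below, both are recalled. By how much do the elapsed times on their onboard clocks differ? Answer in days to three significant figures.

A: γ = 1/√(1 − 0.204²) = 1/√0.9584 = 1.021; τ_A = 3.939/1.021 = 3.856 days.
B: γ = 1/√(1 − 0.834²) = 1/√0.3044 = 1.812; τ_B = 3.939/1.812 = 2.173 days.

|τ_A − τ_B| = 1.68 days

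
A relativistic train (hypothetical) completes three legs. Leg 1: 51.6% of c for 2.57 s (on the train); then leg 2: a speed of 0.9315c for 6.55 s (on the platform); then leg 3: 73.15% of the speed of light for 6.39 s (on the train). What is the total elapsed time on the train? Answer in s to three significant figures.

Leg 1: 2.57 s is already measured on the train.
Leg 2: γ = 1/√(1 − 0.9315²) = 1/√0.1323 = 2.749; τ_2 = 6.55/2.749 = 2.383 s.
Leg 3: 6.39 s is already measured on the train.
Total: 2.570 + 2.383 + 6.390 s.

τ = 11.3 s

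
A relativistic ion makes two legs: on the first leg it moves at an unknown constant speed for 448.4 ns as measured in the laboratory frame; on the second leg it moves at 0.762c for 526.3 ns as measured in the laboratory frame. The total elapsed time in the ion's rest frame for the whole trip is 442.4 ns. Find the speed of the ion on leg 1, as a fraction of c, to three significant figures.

Leg 1: speed unknown; τ_1 = 448.4/γ_1.
Leg 2: γ = 1/√(1 − 0.762²) = 1/√0.4194 = 1.544; τ_2 = 526.3/1.544 = 340.8 ns.
Total proper time: τ_1 + 340.8 = 442.4, so τ_1 = 442.4 − 340.8 = 101.6 ns.
γ_1 = 448.4/101.6 = 4.414; β = √(1 − 1/γ²) = √0.9487.

β = 0.974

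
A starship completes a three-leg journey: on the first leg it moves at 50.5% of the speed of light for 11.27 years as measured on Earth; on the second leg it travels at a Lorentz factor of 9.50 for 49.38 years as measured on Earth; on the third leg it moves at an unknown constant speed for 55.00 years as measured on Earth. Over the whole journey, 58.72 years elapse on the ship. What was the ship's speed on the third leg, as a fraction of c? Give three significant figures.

β = 0.605

Leg 1: β = 0.505; γ = 1/√(1 − 0.505²) = 1/√0.7450 = 1.159; τ_1 = 11.27/1.159 = 9.727 years.
Leg 2: γ = 9.50; τ_2 = 49.38/9.500 = 5.198 years.
Leg 3: speed unknown; τ_3 = 55.00/γ_3.
Total proper time: 9.727 + 5.198 + τ_3 = 58.72, so τ_3 = 58.72 − 14.93 = 43.79 years.
γ_3 = 55.00/43.79 = 1.256; β = √(1 − 1/γ²) = √0.3660.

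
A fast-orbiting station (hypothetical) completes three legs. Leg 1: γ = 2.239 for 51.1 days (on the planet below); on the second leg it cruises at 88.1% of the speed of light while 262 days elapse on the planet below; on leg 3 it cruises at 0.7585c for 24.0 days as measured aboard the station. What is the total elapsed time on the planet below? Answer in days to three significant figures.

Δt = 350 days

Leg 1: 51.1 days is already measured on the planet below.
Leg 2: 262 days is already measured on the planet below.
Leg 3: γ = 1/√(1 − 0.7585²) = 1/√0.4247 = 1.535; Δt_3 = 1.535 × 24.0 = 36.83 days.
Total: 51.10 + 262.0 + 36.83 days.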